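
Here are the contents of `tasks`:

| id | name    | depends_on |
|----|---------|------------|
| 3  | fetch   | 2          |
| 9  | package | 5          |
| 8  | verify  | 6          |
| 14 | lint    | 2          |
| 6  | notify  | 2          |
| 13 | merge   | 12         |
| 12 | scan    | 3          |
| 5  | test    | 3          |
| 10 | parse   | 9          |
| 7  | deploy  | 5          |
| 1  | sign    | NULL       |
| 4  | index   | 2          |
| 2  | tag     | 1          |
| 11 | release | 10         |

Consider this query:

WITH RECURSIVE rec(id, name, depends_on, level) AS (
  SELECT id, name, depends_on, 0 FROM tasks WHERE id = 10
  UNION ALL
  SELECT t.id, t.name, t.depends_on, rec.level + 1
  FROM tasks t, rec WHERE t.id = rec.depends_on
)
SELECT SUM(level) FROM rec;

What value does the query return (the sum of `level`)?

15

Base: id=10 (parse), depends_on=9, level 0.
Iteration 1: join on id=9 -> package (id 9, depends_on=5, level 1).
Iteration 2: join on id=5 -> test (id 5, depends_on=3, level 2).
Iteration 3: join on id=3 -> fetch (id 3, depends_on=2, level 3).
Iteration 4: join on id=2 -> tag (id 2, depends_on=1, level 4).
Iteration 5: join on id=1 -> sign (id 1, depends_on=NULL, level 5).
Iteration 6: depends_on is NULL; no match; recursion stops.
SUM(level) = 0 + 1 + 2 + 3 + 4 + 5 = 15.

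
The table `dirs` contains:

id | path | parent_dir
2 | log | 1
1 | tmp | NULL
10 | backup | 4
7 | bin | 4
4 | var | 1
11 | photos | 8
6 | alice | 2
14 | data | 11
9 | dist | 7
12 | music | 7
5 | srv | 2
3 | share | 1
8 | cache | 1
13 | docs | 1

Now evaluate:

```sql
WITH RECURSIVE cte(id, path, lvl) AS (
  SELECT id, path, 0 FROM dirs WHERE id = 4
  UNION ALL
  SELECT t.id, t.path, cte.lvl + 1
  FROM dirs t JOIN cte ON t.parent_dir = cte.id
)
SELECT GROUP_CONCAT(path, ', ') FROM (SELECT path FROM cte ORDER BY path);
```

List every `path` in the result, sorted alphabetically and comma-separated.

backup, bin, dist, music, var

Base: id=4 (var) at lvl 0.
Iteration 1: rows with parent_dir in {4} -> bin (id 7, lvl 1), backup (id 10, lvl 1).
Iteration 2: rows with parent_dir in {7,10} -> dist (id 9, lvl 2), music (id 12, lvl 2).
Iteration 3: no rows with parent_dir in {9,12}; recursion stops.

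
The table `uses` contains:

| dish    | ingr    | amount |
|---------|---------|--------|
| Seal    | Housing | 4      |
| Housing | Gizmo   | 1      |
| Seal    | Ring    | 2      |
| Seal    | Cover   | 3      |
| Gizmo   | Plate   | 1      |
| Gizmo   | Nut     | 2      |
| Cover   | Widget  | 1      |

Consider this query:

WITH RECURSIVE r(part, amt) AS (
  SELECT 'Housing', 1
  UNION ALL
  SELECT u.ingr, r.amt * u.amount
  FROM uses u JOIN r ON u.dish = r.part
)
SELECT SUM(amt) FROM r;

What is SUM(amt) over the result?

Base: (Housing, amt=1).
Iteration 1: components of {Housing} -> Gizmo = 1*1 = 1.
Iteration 2: components of {Gizmo} -> Nut = 1*2 = 2, Plate = 1*1 = 1.
Iteration 3: no further components; recursion stops.
SUM(amt) = 1 + 1 + 1 + 2 = 5.

5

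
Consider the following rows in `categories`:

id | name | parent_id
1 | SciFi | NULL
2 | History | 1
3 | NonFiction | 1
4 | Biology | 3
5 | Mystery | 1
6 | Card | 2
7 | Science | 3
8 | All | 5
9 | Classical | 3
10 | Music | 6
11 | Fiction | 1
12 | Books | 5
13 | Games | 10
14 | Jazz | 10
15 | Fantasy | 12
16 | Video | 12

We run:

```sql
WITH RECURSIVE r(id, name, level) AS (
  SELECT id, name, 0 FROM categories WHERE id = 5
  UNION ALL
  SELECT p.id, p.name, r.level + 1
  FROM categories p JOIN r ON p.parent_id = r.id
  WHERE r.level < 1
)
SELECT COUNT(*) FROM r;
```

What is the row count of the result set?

3

Base: id=5 (Mystery) at level 0.
Iteration 1: rows with parent_id in {5} -> All (id 8, level 1), Books (id 12, level 1).
Iteration 2: level < 1 fails for all current rows; recursion stops.
Total rows emitted: 3.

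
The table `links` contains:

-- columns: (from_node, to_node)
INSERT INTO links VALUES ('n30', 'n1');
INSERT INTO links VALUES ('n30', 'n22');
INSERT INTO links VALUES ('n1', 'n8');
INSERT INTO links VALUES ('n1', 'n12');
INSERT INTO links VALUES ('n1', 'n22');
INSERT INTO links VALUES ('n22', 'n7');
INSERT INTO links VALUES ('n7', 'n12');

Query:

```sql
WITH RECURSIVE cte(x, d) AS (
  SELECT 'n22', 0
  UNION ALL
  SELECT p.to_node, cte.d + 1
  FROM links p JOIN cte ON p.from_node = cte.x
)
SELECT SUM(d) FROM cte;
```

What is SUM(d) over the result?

Base: (n22, d=0).
Iteration 1: edges from {n22} -> (n7, d=1).
Iteration 2: edges from {n7} -> (n12, d=2).
Iteration 3: no outgoing edges from {n12}; recursion stops.
SUM(d) = 0 + 1 + 2 = 3.

3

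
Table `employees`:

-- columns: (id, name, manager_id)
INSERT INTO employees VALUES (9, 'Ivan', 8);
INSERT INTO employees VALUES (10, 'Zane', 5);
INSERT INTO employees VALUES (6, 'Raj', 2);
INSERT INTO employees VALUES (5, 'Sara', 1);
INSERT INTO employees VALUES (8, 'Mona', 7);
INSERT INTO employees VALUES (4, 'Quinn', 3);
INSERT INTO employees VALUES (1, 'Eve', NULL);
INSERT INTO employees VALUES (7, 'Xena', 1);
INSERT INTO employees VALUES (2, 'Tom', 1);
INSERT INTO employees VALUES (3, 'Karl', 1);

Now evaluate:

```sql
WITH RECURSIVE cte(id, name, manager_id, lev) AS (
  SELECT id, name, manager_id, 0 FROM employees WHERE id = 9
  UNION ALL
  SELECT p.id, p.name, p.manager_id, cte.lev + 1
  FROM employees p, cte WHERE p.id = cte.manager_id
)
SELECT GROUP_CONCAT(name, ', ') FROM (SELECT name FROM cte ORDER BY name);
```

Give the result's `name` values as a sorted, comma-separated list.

Eve, Ivan, Mona, Xena

Base: id=9 (Ivan), manager_id=8, lev 0.
Iteration 1: join on id=8 -> Mona (id 8, manager_id=7, lev 1).
Iteration 2: join on id=7 -> Xena (id 7, manager_id=1, lev 2).
Iteration 3: join on id=1 -> Eve (id 1, manager_id=NULL, lev 3).
Iteration 4: manager_id is NULL; no match; recursion stops.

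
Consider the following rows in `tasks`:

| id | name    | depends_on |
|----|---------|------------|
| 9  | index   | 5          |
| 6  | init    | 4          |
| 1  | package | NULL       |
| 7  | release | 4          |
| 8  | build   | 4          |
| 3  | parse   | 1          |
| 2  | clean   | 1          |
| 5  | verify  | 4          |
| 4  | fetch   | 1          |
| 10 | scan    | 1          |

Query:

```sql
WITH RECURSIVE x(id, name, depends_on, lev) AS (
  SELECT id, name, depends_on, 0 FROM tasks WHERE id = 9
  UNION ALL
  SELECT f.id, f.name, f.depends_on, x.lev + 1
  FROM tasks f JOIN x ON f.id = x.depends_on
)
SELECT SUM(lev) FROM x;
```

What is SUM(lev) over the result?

6

Base: id=9 (index), depends_on=5, lev 0.
Iteration 1: join on id=5 -> verify (id 5, depends_on=4, lev 1).
Iteration 2: join on id=4 -> fetch (id 4, depends_on=1, lev 2).
Iteration 3: join on id=1 -> package (id 1, depends_on=NULL, lev 3).
Iteration 4: depends_on is NULL; no match; recursion stops.
SUM(lev) = 0 + 1 + 2 + 3 = 6.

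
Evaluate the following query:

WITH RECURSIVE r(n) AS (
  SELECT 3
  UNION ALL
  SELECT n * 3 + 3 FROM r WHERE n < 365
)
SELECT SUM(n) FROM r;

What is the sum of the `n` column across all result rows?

1629

Base: n=3.
Iteration 1: 3 < 365 holds -> n = 3 * 3 + 3 = 12.
Iteration 2: 12 < 365 holds -> n = 12 * 3 + 3 = 39.
Iteration 3: 39 < 365 holds -> n = 39 * 3 + 3 = 120.
Iteration 4: 120 < 365 holds -> n = 120 * 3 + 3 = 363.
Iteration 5: 363 < 365 holds -> n = 363 * 3 + 3 = 1092.
Iteration 6: 1092 < 365 fails; recursion stops.
SUM(n) = 3 + 12 + 39 + 120 + 363 + 1092 = 1629.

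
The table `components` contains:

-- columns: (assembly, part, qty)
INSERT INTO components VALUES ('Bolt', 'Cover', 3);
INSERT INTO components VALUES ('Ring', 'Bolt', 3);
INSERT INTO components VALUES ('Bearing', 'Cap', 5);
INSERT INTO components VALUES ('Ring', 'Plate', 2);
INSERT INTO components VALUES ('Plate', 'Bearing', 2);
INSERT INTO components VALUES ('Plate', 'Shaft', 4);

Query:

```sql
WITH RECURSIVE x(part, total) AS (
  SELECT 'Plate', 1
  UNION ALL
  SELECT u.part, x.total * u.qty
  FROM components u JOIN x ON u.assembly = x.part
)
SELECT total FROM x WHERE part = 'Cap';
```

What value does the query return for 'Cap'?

Base: (Plate, total=1).
Iteration 1: components of {Plate} -> Bearing = 1*2 = 2, Shaft = 1*4 = 4.
Iteration 2: components of {Bearing,Shaft} -> Cap = 2*5 = 10.
Iteration 3: no further components; recursion stops.

10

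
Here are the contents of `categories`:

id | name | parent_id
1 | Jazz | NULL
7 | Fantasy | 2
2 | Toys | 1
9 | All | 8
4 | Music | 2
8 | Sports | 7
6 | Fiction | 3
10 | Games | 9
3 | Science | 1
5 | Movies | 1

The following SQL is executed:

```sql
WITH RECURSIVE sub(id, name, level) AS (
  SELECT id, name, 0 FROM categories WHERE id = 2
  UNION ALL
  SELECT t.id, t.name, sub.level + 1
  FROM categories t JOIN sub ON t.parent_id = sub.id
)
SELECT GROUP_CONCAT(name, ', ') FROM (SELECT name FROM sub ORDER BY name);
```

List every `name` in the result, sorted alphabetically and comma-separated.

Base: id=2 (Toys) at level 0.
Iteration 1: rows with parent_id in {2} -> Music (id 4, level 1), Fantasy (id 7, level 1).
Iteration 2: rows with parent_id in {4,7} -> Sports (id 8, level 2).
Iteration 3: rows with parent_id in {8} -> All (id 9, level 3).
Iteration 4: rows with parent_id in {9} -> Games (id 10, level 4).
Iteration 5: no rows with parent_id in {10}; recursion stops.

All, Fantasy, Games, Music, Sports, Toys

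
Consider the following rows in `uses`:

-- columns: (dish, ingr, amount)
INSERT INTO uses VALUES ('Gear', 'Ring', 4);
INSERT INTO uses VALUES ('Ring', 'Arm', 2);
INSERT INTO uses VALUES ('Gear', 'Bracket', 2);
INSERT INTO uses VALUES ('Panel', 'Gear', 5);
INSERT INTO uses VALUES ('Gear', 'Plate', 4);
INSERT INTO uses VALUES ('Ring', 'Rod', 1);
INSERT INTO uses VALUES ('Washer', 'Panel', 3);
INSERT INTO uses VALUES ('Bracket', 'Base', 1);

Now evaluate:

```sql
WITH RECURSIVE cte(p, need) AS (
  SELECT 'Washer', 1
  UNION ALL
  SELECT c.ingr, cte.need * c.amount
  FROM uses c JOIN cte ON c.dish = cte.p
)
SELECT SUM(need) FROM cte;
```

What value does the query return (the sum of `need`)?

Base: (Washer, need=1).
Iteration 1: components of {Washer} -> Panel = 1*3 = 3.
Iteration 2: components of {Panel} -> Gear = 3*5 = 15.
Iteration 3: components of {Gear} -> Bracket = 15*2 = 30, Plate = 15*4 = 60, Ring = 15*4 = 60.
Iteration 4: components of {Bracket,Plate,Ring} -> Arm = 60*2 = 120, Base = 30*1 = 30, Rod = 60*1 = 60.
Iteration 5: no further components; recursion stops.
SUM(need) = 1 + 3 + 15 + 60 + 60 + 30 + 120 + 60 + 30 = 379.

379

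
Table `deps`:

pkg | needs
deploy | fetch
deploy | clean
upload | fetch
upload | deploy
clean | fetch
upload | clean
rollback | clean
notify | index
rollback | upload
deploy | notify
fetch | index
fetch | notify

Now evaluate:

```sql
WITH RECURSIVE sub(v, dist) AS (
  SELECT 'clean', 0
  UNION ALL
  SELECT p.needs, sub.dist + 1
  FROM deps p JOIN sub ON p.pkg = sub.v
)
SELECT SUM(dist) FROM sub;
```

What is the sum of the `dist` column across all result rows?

Base: (clean, dist=0).
Iteration 1: edges from {clean} -> (fetch, dist=1).
Iteration 2: edges from {fetch} -> (index, dist=2), (notify, dist=2).
Iteration 3: edges from {index,notify} -> (index, dist=3).
Iteration 4: no outgoing edges from {index}; recursion stops.
SUM(dist) = 0 + 1 + 2 + 2 + 3 = 8.

8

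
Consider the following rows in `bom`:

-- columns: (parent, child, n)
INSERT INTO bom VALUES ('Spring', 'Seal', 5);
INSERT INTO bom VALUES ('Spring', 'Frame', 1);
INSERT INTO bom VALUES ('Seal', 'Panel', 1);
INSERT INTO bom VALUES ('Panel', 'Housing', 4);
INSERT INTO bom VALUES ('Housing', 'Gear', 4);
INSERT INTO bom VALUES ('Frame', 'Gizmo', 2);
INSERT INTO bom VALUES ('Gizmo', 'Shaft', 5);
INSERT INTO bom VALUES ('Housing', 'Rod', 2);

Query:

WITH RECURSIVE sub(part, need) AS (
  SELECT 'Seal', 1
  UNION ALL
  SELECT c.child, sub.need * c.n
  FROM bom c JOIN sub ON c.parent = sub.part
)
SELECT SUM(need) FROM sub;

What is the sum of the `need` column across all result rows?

30

Base: (Seal, need=1).
Iteration 1: components of {Seal} -> Panel = 1*1 = 1.
Iteration 2: components of {Panel} -> Housing = 1*4 = 4.
Iteration 3: components of {Housing} -> Gear = 4*4 = 16, Rod = 4*2 = 8.
Iteration 4: no further components; recursion stops.
SUM(need) = 1 + 1 + 4 + 16 + 8 = 30.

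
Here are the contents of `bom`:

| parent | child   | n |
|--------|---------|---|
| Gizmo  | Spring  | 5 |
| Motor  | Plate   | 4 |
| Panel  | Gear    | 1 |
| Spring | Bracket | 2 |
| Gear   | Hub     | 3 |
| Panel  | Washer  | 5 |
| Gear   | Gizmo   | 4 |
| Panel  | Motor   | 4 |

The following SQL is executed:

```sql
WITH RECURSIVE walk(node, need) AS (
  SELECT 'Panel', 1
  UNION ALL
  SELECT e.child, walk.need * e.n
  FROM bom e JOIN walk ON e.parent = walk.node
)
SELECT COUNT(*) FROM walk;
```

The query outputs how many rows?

9

Base: (Panel, need=1).
Iteration 1: components of {Panel} -> Gear = 1*1 = 1, Motor = 1*4 = 4, Washer = 1*5 = 5.
Iteration 2: components of {Gear,Motor,Washer} -> Gizmo = 1*4 = 4, Hub = 1*3 = 3, Plate = 4*4 = 16.
Iteration 3: components of {Gizmo,Hub,Plate} -> Spring = 4*5 = 20.
Iteration 4: components of {Spring} -> Bracket = 20*2 = 40.
Iteration 5: no further components; recursion stops.
Total rows emitted: 9.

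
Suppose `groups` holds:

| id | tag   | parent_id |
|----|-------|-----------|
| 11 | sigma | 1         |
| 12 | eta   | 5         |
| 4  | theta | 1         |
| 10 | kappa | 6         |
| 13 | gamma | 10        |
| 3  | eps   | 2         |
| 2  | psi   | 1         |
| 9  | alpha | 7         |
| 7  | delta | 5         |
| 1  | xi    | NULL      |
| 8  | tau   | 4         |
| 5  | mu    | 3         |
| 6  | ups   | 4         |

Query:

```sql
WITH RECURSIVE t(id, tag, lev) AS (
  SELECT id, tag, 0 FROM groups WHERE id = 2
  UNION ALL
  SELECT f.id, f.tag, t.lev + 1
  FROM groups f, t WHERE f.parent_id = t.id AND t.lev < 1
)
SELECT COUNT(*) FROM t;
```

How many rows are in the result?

2

Base: id=2 (psi) at lev 0.
Iteration 1: rows with parent_id in {2} -> eps (id 3, lev 1).
Iteration 2: lev < 1 fails for all current rows; recursion stops.
Total rows emitted: 2.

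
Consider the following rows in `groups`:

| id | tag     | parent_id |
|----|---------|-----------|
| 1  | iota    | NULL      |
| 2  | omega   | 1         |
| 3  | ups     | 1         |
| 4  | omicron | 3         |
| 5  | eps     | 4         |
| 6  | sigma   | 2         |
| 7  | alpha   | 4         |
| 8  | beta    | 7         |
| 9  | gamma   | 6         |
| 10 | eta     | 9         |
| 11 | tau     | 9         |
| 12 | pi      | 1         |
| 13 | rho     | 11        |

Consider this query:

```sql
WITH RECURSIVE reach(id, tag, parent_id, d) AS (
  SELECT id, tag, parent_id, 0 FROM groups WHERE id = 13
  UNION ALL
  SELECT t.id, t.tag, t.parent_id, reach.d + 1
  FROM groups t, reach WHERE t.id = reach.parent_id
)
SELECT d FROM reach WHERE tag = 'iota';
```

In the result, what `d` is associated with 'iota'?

5

Base: id=13 (rho), parent_id=11, d 0.
Iteration 1: join on id=11 -> tau (id 11, parent_id=9, d 1).
Iteration 2: join on id=9 -> gamma (id 9, parent_id=6, d 2).
Iteration 3: join on id=6 -> sigma (id 6, parent_id=2, d 3).
Iteration 4: join on id=2 -> omega (id 2, parent_id=1, d 4).
Iteration 5: join on id=1 -> iota (id 1, parent_id=NULL, d 5).
Iteration 6: parent_id is NULL; no match; recursion stops.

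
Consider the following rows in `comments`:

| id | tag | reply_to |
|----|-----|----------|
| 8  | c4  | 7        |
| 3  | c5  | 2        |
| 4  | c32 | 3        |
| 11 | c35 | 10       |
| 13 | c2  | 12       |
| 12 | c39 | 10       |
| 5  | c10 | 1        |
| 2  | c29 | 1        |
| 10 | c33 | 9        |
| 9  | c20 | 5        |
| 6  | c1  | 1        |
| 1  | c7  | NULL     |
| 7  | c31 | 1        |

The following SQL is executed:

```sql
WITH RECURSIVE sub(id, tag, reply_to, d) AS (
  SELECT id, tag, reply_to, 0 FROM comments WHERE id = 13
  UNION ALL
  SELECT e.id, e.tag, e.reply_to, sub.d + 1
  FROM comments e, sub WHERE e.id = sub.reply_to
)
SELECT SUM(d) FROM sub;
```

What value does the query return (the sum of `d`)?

Base: id=13 (c2), reply_to=12, d 0.
Iteration 1: join on id=12 -> c39 (id 12, reply_to=10, d 1).
Iteration 2: join on id=10 -> c33 (id 10, reply_to=9, d 2).
Iteration 3: join on id=9 -> c20 (id 9, reply_to=5, d 3).
Iteration 4: join on id=5 -> c10 (id 5, reply_to=1, d 4).
Iteration 5: join on id=1 -> c7 (id 1, reply_to=NULL, d 5).
Iteration 6: reply_to is NULL; no match; recursion stops.
SUM(d) = 0 + 1 + 2 + 3 + 4 + 5 = 15.

15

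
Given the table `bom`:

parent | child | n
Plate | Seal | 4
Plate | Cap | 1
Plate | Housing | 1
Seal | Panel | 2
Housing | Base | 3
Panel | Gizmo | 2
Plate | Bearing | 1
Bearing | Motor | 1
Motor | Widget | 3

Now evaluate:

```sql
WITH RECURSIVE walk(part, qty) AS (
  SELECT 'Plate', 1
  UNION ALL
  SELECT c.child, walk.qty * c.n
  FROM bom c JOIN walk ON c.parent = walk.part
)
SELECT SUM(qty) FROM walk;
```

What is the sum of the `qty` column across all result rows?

39

Base: (Plate, qty=1).
Iteration 1: components of {Plate} -> Bearing = 1*1 = 1, Cap = 1*1 = 1, Housing = 1*1 = 1, Seal = 1*4 = 4.
Iteration 2: components of {Bearing,Cap,Housing,Seal} -> Base = 1*3 = 3, Motor = 1*1 = 1, Panel = 4*2 = 8.
Iteration 3: components of {Base,Motor,Panel} -> Gizmo = 8*2 = 16, Widget = 1*3 = 3.
Iteration 4: no further components; recursion stops.
SUM(qty) = 1 + 4 + 1 + 1 + 1 + 8 + 3 + 1 + 16 + 3 = 39.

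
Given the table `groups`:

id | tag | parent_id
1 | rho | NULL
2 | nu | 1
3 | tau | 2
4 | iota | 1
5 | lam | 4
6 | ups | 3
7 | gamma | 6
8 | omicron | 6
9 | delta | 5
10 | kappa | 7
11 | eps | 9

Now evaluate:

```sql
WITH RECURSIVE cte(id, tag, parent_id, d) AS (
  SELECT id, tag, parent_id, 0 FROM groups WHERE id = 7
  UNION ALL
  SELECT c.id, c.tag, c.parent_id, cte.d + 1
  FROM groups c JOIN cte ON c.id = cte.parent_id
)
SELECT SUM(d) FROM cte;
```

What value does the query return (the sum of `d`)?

10

Base: id=7 (gamma), parent_id=6, d 0.
Iteration 1: join on id=6 -> ups (id 6, parent_id=3, d 1).
Iteration 2: join on id=3 -> tau (id 3, parent_id=2, d 2).
Iteration 3: join on id=2 -> nu (id 2, parent_id=1, d 3).
Iteration 4: join on id=1 -> rho (id 1, parent_id=NULL, d 4).
Iteration 5: parent_id is NULL; no match; recursion stops.
SUM(d) = 0 + 1 + 2 + 3 + 4 = 10.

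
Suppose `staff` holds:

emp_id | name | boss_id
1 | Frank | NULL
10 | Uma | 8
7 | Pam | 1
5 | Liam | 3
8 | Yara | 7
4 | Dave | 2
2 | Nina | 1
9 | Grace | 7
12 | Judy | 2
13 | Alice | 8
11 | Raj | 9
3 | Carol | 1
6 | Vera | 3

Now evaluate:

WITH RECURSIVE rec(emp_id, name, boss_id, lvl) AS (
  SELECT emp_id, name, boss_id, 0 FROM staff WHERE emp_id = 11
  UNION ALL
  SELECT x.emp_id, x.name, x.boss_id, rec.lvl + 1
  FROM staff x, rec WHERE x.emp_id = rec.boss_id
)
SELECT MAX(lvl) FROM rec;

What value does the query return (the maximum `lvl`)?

3

Base: emp_id=11 (Raj), boss_id=9, lvl 0.
Iteration 1: join on emp_id=9 -> Grace (id 9, boss_id=7, lvl 1).
Iteration 2: join on emp_id=7 -> Pam (id 7, boss_id=1, lvl 2).
Iteration 3: join on emp_id=1 -> Frank (id 1, boss_id=NULL, lvl 3).
Iteration 4: boss_id is NULL; no match; recursion stops.
lvl values: 0, 1, 2, 3; the maximum is 3.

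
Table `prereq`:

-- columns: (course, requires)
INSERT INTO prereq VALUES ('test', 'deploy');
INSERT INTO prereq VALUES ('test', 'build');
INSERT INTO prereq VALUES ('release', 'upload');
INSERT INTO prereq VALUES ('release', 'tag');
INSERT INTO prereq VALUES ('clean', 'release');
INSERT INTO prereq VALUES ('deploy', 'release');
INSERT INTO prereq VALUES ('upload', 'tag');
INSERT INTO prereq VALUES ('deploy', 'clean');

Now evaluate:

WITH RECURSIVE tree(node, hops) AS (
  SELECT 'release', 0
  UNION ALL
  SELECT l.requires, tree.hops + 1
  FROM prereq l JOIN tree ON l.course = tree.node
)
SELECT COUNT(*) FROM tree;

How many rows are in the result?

4

Base: (release, hops=0).
Iteration 1: edges from {release} -> (tag, hops=1), (upload, hops=1).
Iteration 2: edges from {tag,upload} -> (tag, hops=2).
Iteration 3: no outgoing edges from {tag}; recursion stops.
Total rows emitted: 4.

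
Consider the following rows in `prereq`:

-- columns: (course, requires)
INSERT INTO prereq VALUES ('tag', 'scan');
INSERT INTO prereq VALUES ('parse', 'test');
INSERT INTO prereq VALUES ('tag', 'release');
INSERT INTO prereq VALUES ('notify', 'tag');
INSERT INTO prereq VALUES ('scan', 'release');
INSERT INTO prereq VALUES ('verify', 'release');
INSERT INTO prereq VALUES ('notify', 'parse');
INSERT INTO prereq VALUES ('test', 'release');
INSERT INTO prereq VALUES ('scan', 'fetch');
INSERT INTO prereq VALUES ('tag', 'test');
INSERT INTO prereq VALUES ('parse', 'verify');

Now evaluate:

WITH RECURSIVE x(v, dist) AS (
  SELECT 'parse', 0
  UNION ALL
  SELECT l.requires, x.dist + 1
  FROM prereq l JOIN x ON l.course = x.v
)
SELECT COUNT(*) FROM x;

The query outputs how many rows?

Base: (parse, dist=0).
Iteration 1: edges from {parse} -> (test, dist=1), (verify, dist=1).
Iteration 2: edges from {test,verify} -> (release, dist=2) x2. [UNION ALL keeps all 2 new rows, including repeats]
Iteration 3: no outgoing edges from {release}; recursion stops.
Total rows emitted: 5.

5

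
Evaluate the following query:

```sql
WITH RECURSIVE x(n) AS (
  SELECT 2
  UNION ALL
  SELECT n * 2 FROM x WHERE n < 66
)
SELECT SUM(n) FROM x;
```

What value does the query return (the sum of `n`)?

254

Base: n=2.
Iteration 1: 2 < 66 holds -> n = 2 * 2 = 4.
Iteration 2: 4 < 66 holds -> n = 4 * 2 = 8.
Iteration 3: 8 < 66 holds -> n = 8 * 2 = 16.
Iteration 4: 16 < 66 holds -> n = 16 * 2 = 32.
Iteration 5: 32 < 66 holds -> n = 32 * 2 = 64.
Iteration 6: 64 < 66 holds -> n = 64 * 2 = 128.
Iteration 7: 128 < 66 fails; recursion stops.
SUM(n) = 2 + 4 + 8 + 16 + 32 + 64 + 128 = 254.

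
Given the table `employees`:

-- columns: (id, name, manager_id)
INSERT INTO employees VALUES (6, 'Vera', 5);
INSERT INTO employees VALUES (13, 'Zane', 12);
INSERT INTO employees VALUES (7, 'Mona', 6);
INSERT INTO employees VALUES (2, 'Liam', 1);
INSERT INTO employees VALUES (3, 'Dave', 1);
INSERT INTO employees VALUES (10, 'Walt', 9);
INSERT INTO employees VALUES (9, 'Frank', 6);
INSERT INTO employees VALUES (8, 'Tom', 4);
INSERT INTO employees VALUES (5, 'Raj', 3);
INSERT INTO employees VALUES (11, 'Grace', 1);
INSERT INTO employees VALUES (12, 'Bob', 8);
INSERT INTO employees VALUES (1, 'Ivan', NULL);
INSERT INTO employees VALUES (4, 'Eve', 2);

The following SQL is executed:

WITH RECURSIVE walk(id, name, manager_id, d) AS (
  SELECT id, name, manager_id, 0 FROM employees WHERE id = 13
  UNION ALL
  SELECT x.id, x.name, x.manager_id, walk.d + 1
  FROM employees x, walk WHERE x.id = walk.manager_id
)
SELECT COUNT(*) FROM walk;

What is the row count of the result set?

Base: id=13 (Zane), manager_id=12, d 0.
Iteration 1: join on id=12 -> Bob (id 12, manager_id=8, d 1).
Iteration 2: join on id=8 -> Tom (id 8, manager_id=4, d 2).
Iteration 3: join on id=4 -> Eve (id 4, manager_id=2, d 3).
Iteration 4: join on id=2 -> Liam (id 2, manager_id=1, d 4).
Iteration 5: join on id=1 -> Ivan (id 1, manager_id=NULL, d 5).
Iteration 6: manager_id is NULL; no match; recursion stops.
Total rows emitted: 6.

6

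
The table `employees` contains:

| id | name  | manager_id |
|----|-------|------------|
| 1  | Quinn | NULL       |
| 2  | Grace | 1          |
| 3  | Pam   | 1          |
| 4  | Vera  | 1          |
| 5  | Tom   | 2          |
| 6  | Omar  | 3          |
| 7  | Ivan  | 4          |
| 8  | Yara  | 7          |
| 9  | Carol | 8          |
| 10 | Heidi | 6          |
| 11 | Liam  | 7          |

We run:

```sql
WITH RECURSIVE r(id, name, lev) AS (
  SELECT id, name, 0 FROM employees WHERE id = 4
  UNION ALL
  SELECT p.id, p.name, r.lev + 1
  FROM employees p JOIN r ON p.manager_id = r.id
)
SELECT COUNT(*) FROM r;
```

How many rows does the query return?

Base: id=4 (Vera) at lev 0.
Iteration 1: rows with manager_id in {4} -> Ivan (id 7, lev 1).
Iteration 2: rows with manager_id in {7} -> Yara (id 8, lev 2), Liam (id 11, lev 2).
Iteration 3: rows with manager_id in {8,11} -> Carol (id 9, lev 3).
Iteration 4: no rows with manager_id in {9}; recursion stops.
Total rows emitted: 5.

5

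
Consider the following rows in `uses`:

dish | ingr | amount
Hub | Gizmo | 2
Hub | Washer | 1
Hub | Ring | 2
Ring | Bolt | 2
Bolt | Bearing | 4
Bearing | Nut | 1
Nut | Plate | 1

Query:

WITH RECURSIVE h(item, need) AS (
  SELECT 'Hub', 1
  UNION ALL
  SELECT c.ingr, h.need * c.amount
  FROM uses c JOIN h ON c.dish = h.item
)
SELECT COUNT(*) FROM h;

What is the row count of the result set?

Base: (Hub, need=1).
Iteration 1: components of {Hub} -> Gizmo = 1*2 = 2, Ring = 1*2 = 2, Washer = 1*1 = 1.
Iteration 2: components of {Gizmo,Ring,Washer} -> Bolt = 2*2 = 4.
Iteration 3: components of {Bolt} -> Bearing = 4*4 = 16.
Iteration 4: components of {Bearing} -> Nut = 16*1 = 16.
Iteration 5: components of {Nut} -> Plate = 16*1 = 16.
Iteration 6: no further components; recursion stops.
Total rows emitted: 8.

8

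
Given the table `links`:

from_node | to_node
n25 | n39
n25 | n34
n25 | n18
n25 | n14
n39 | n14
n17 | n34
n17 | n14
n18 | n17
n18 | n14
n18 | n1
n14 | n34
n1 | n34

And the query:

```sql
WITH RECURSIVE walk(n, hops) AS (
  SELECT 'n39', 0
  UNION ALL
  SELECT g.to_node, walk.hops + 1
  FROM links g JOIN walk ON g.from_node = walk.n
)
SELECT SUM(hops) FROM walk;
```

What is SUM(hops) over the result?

3

Base: (n39, hops=0).
Iteration 1: edges from {n39} -> (n14, hops=1).
Iteration 2: edges from {n14} -> (n34, hops=2).
Iteration 3: no outgoing edges from {n34}; recursion stops.
SUM(hops) = 0 + 1 + 2 = 3.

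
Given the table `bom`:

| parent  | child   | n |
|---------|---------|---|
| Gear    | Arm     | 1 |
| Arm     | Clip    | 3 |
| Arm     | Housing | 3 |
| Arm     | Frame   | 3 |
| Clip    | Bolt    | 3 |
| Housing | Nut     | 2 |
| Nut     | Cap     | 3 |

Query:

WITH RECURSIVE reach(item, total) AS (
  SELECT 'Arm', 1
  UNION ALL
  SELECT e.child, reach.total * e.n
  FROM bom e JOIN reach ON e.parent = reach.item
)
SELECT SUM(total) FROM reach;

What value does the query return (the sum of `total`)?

Base: (Arm, total=1).
Iteration 1: components of {Arm} -> Clip = 1*3 = 3, Frame = 1*3 = 3, Housing = 1*3 = 3.
Iteration 2: components of {Clip,Frame,Housing} -> Bolt = 3*3 = 9, Nut = 3*2 = 6.
Iteration 3: components of {Bolt,Nut} -> Cap = 6*3 = 18.
Iteration 4: no further components; recursion stops.
SUM(total) = 1 + 3 + 3 + 3 + 9 + 6 + 18 = 43.

43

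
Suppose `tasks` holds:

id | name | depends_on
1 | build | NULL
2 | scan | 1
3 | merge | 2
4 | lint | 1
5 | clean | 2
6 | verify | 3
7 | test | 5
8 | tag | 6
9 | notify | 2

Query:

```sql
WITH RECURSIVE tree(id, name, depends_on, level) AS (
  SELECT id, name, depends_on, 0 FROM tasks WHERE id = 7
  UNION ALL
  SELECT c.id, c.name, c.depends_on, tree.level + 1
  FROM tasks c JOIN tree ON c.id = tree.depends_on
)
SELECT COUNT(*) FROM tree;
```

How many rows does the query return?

Base: id=7 (test), depends_on=5, level 0.
Iteration 1: join on id=5 -> clean (id 5, depends_on=2, level 1).
Iteration 2: join on id=2 -> scan (id 2, depends_on=1, level 2).
Iteration 3: join on id=1 -> build (id 1, depends_on=NULL, level 3).
Iteration 4: depends_on is NULL; no match; recursion stops.
Total rows emitted: 4.

4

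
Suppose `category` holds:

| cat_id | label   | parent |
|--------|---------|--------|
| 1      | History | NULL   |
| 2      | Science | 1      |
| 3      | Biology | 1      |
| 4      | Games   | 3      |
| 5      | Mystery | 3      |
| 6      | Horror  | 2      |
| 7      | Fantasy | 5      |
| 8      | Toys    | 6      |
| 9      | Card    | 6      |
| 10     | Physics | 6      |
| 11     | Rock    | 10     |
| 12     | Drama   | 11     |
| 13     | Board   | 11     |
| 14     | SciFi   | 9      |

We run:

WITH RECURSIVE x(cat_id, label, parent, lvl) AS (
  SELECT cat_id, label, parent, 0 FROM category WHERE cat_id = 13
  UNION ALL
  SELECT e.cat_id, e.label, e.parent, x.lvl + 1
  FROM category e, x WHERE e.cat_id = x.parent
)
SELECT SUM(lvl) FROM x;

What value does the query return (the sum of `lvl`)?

15

Base: cat_id=13 (Board), parent=11, lvl 0.
Iteration 1: join on cat_id=11 -> Rock (id 11, parent=10, lvl 1).
Iteration 2: join on cat_id=10 -> Physics (id 10, parent=6, lvl 2).
Iteration 3: join on cat_id=6 -> Horror (id 6, parent=2, lvl 3).
Iteration 4: join on cat_id=2 -> Science (id 2, parent=1, lvl 4).
Iteration 5: join on cat_id=1 -> History (id 1, parent=NULL, lvl 5).
Iteration 6: parent is NULL; no match; recursion stops.
SUM(lvl) = 0 + 1 + 2 + 3 + 4 + 5 = 15.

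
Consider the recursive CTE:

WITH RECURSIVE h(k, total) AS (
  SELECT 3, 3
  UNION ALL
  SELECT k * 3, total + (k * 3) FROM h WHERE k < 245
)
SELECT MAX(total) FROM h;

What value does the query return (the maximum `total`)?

Base: k=3, total=3.
Iteration 1: 3 < 245 holds -> k = 3 * 3 = 9, total = 3 + 9 = 12.
Iteration 2: 9 < 245 holds -> k = 9 * 3 = 27, total = 12 + 27 = 39.
Iteration 3: 27 < 245 holds -> k = 27 * 3 = 81, total = 39 + 81 = 120.
Iteration 4: 81 < 245 holds -> k = 81 * 3 = 243, total = 120 + 243 = 363.
Iteration 5: 243 < 245 holds -> k = 243 * 3 = 729, total = 363 + 729 = 1092.
Iteration 6: 729 < 245 fails; recursion stops.
total values: 3, 12, 39, 120, 363, 1092; the maximum is 1092.

1092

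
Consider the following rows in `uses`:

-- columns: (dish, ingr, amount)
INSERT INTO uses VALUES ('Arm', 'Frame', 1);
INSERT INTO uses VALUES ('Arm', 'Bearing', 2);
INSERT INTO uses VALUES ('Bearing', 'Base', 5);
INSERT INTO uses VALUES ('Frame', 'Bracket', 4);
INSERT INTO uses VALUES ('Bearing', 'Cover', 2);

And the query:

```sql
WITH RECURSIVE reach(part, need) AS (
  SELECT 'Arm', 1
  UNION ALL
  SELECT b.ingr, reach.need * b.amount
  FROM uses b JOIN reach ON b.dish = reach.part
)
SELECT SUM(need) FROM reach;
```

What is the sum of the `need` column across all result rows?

Base: (Arm, need=1).
Iteration 1: components of {Arm} -> Bearing = 1*2 = 2, Frame = 1*1 = 1.
Iteration 2: components of {Bearing,Frame} -> Base = 2*5 = 10, Bracket = 1*4 = 4, Cover = 2*2 = 4.
Iteration 3: no further components; recursion stops.
SUM(need) = 1 + 1 + 2 + 4 + 10 + 4 = 22.

22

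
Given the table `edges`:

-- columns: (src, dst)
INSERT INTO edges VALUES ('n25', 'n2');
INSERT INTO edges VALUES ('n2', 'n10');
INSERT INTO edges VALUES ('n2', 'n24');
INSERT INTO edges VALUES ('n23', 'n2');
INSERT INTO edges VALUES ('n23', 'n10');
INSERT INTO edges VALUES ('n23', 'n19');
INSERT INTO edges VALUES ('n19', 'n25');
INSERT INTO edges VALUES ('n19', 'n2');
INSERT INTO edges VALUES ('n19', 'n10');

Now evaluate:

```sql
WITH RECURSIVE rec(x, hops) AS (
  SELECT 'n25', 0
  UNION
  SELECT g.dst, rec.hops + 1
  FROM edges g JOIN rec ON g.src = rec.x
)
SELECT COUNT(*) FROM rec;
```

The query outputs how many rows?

4

Base: (n25, hops=0).
Iteration 1: edges from {n25} -> (n2, hops=1).
Iteration 2: edges from {n2} -> (n10, hops=2), (n24, hops=2).
Iteration 3: no outgoing edges from {n10,n24}; recursion stops.
Total rows emitted: 4.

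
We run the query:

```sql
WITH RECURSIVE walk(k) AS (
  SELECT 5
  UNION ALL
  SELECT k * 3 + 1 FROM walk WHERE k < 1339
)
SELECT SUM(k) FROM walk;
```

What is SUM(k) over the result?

6008

Base: k=5.
Iteration 1: 5 < 1339 holds -> k = 5 * 3 + 1 = 16.
Iteration 2: 16 < 1339 holds -> k = 16 * 3 + 1 = 49.
Iteration 3: 49 < 1339 holds -> k = 49 * 3 + 1 = 148.
Iteration 4: 148 < 1339 holds -> k = 148 * 3 + 1 = 445.
Iteration 5: 445 < 1339 holds -> k = 445 * 3 + 1 = 1336.
Iteration 6: 1336 < 1339 holds -> k = 1336 * 3 + 1 = 4009.
Iteration 7: 4009 < 1339 fails; recursion stops.
SUM(k) = 5 + 16 + 49 + 148 + 445 + 1336 + 4009 = 6008.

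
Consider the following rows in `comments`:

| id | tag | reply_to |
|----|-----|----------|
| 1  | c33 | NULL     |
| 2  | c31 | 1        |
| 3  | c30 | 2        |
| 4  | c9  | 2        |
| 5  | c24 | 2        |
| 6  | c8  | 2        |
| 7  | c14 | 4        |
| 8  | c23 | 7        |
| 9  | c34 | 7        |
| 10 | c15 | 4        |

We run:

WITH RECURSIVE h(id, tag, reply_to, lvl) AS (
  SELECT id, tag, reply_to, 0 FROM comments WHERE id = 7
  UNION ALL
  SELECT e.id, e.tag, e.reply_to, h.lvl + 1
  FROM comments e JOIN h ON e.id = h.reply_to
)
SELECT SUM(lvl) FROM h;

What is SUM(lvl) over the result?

6

Base: id=7 (c14), reply_to=4, lvl 0.
Iteration 1: join on id=4 -> c9 (id 4, reply_to=2, lvl 1).
Iteration 2: join on id=2 -> c31 (id 2, reply_to=1, lvl 2).
Iteration 3: join on id=1 -> c33 (id 1, reply_to=NULL, lvl 3).
Iteration 4: reply_to is NULL; no match; recursion stops.
SUM(lvl) = 0 + 1 + 2 + 3 = 6.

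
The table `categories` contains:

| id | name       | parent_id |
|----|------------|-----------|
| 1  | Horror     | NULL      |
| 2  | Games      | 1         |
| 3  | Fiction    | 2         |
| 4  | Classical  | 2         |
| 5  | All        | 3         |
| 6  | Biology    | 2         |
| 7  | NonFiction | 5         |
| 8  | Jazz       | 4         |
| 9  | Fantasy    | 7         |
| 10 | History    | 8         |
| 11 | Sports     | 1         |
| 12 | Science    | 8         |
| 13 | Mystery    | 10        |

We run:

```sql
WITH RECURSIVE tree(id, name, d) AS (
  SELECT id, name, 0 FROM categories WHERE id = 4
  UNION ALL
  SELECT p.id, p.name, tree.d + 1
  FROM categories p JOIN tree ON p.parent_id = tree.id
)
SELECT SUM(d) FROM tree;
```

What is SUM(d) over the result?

Base: id=4 (Classical) at d 0.
Iteration 1: rows with parent_id in {4} -> Jazz (id 8, d 1).
Iteration 2: rows with parent_id in {8} -> History (id 10, d 2), Science (id 12, d 2).
Iteration 3: rows with parent_id in {10,12} -> Mystery (id 13, d 3).
Iteration 4: no rows with parent_id in {13}; recursion stops.
SUM(d) = 0 + 1 + 2 + 2 + 3 = 8.

8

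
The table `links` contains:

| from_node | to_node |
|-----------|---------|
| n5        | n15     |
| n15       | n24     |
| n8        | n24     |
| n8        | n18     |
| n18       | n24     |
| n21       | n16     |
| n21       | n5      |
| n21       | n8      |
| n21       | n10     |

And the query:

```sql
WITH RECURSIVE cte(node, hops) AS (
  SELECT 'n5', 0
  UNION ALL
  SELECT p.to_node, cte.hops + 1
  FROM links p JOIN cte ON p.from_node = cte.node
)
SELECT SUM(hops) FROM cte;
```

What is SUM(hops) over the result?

Base: (n5, hops=0).
Iteration 1: edges from {n5} -> (n15, hops=1).
Iteration 2: edges from {n15} -> (n24, hops=2).
Iteration 3: no outgoing edges from {n24}; recursion stops.
SUM(hops) = 0 + 1 + 2 = 3.

3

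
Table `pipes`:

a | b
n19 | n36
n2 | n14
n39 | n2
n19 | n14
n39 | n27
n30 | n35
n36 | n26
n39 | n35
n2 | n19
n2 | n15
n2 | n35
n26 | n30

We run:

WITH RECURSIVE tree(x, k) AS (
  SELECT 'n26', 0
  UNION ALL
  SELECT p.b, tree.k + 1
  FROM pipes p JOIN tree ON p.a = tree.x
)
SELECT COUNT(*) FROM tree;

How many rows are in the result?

3

Base: (n26, k=0).
Iteration 1: edges from {n26} -> (n30, k=1).
Iteration 2: edges from {n30} -> (n35, k=2).
Iteration 3: no outgoing edges from {n35}; recursion stops.
Total rows emitted: 3.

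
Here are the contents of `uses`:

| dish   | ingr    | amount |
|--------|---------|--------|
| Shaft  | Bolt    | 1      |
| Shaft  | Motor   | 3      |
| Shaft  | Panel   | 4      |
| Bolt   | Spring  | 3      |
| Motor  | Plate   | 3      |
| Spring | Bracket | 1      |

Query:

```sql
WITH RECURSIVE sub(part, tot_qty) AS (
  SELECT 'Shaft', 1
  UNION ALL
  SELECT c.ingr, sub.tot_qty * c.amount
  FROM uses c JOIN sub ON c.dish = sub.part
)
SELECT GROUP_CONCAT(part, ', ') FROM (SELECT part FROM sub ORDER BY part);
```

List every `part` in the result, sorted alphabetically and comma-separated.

Base: (Shaft, tot_qty=1).
Iteration 1: components of {Shaft} -> Bolt = 1*1 = 1, Motor = 1*3 = 3, Panel = 1*4 = 4.
Iteration 2: components of {Bolt,Motor,Panel} -> Plate = 3*3 = 9, Spring = 1*3 = 3.
Iteration 3: components of {Plate,Spring} -> Bracket = 3*1 = 3.
Iteration 4: no further components; recursion stops.

Bolt, Bracket, Motor, Panel, Plate, Shaft, Spring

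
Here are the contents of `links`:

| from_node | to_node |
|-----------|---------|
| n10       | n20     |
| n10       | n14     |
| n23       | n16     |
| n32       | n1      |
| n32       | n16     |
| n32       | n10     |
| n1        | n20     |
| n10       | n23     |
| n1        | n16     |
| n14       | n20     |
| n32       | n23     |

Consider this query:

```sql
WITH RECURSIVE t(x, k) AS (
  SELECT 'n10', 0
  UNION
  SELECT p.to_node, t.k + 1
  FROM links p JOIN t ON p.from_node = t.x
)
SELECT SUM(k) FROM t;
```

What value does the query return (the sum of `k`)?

Base: (n10, k=0).
Iteration 1: edges from {n10} -> (n14, k=1), (n20, k=1), (n23, k=1).
Iteration 2: edges from {n14,n20,n23} -> (n16, k=2), (n20, k=2).
Iteration 3: no outgoing edges from {n16,n20}; recursion stops.
SUM(k) = 0 + 1 + 1 + 1 + 2 + 2 = 7.

7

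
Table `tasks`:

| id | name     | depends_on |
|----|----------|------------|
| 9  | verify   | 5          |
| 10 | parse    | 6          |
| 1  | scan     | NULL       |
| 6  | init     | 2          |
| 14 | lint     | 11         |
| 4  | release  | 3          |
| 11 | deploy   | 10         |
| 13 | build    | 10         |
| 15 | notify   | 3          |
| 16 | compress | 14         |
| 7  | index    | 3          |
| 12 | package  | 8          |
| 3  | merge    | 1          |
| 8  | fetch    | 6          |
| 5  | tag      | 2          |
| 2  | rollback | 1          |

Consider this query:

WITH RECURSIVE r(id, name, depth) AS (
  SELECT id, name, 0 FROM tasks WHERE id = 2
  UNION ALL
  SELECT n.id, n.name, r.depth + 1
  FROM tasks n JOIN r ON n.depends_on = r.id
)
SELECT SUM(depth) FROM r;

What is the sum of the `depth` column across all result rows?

Base: id=2 (rollback) at depth 0.
Iteration 1: rows with depends_on in {2} -> tag (id 5, depth 1), init (id 6, depth 1).
Iteration 2: rows with depends_on in {5,6} -> fetch (id 8, depth 2), verify (id 9, depth 2), parse (id 10, depth 2).
Iteration 3: rows with depends_on in {8,9,10} -> deploy (id 11, depth 3), package (id 12, depth 3), build (id 13, depth 3).
Iteration 4: rows with depends_on in {11,12,13} -> lint (id 14, depth 4).
Iteration 5: rows with depends_on in {14} -> compress (id 16, depth 5).
Iteration 6: no rows with depends_on in {16}; recursion stops.
SUM(depth) = 0 + 1 + 1 + 2 + 2 + 2 + 3 + 3 + 3 + 4 + 5 = 26.

26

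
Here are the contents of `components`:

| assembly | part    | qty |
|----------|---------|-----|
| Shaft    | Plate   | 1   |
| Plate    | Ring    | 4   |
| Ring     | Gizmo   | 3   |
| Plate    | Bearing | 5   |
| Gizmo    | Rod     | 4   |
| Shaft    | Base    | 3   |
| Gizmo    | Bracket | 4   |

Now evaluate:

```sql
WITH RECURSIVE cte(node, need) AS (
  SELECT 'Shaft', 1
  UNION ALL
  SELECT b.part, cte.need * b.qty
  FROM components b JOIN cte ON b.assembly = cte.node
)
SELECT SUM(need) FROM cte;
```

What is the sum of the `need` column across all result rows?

Base: (Shaft, need=1).
Iteration 1: components of {Shaft} -> Base = 1*3 = 3, Plate = 1*1 = 1.
Iteration 2: components of {Base,Plate} -> Bearing = 1*5 = 5, Ring = 1*4 = 4.
Iteration 3: components of {Bearing,Ring} -> Gizmo = 4*3 = 12.
Iteration 4: components of {Gizmo} -> Bracket = 12*4 = 48, Rod = 12*4 = 48.
Iteration 5: no further components; recursion stops.
SUM(need) = 1 + 1 + 3 + 4 + 5 + 12 + 48 + 48 = 122.

122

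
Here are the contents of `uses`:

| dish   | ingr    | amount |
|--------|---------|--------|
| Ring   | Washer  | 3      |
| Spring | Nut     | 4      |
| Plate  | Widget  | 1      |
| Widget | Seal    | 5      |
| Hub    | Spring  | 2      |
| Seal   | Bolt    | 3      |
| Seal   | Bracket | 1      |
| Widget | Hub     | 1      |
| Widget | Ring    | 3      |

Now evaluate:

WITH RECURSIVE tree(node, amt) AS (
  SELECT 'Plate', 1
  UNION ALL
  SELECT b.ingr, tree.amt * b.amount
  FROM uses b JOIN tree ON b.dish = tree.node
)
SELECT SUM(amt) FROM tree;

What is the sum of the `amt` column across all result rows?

Base: (Plate, amt=1).
Iteration 1: components of {Plate} -> Widget = 1*1 = 1.
Iteration 2: components of {Widget} -> Hub = 1*1 = 1, Ring = 1*3 = 3, Seal = 1*5 = 5.
Iteration 3: components of {Hub,Ring,Seal} -> Bolt = 5*3 = 15, Bracket = 5*1 = 5, Spring = 1*2 = 2, Washer = 3*3 = 9.
Iteration 4: components of {Bolt,Bracket,Spring,Washer} -> Nut = 2*4 = 8.
Iteration 5: no further components; recursion stops.
SUM(amt) = 1 + 1 + 1 + 5 + 3 + 2 + 15 + 5 + 9 + 8 = 50.

50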